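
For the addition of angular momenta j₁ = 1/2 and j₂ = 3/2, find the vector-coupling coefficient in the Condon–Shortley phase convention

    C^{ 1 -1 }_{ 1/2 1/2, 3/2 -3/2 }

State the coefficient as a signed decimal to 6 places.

√[3·1!0!2!/4! · 1!0!0!3!0!2!] = √(3)
  +(−1)^0/∏(0,1,0,0,0,2)! = 1/2  (running 1/2)
⟨..|..⟩ = √(3)·(1/2) = +0.866025

+√(3/4) ≈ +0.866025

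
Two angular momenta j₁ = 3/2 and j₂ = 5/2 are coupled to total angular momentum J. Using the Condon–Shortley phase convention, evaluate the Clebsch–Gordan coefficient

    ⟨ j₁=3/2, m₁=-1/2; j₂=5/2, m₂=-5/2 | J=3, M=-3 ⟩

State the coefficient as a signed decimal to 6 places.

j₁+j₂−J=1  J+j₁−j₂=2  J−j₁+j₂=4  j₁+j₂+J+1=8
(j₁±m₁, j₂±m₂, J±M) = (1,2,0,5,0,6)
P² = 1440
sum k=0..0:
  [0] +1/48 = 1/48
S = 1/48
C² = P²·S² = 5/8 ; C = +0.790569

+√(5/8) = +0.790569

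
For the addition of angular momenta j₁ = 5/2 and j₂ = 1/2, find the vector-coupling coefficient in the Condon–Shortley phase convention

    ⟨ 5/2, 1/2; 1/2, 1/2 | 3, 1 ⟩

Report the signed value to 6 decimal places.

√[7·0!5!1!/7! · 3!2!1!0!4!2!] = √(96)
  +(−1)^0/∏(0,0,2,1,3,0)! = 1/12  (running 1/12)
⟨..|..⟩ = √(96)·(1/12) = +0.816497

+0.816497  (= +√(2/3))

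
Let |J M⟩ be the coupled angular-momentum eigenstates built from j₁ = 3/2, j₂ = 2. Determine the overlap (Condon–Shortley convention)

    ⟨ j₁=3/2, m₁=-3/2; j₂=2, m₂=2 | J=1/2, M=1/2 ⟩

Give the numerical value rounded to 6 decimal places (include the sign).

j₁+j₂−J=3  J+j₁−j₂=0  J−j₁+j₂=1  j₁+j₂+J+1=5
(j₁±m₁, j₂±m₂, J±M) = (0,3,4,0,1,0)
P² = 72/5
sum k=3..3:
  [3] −1/6 = -1/6
S = -1/6
C² = P²·S² = 2/5 ; C = -0.632456

−√(2/5) = -0.632456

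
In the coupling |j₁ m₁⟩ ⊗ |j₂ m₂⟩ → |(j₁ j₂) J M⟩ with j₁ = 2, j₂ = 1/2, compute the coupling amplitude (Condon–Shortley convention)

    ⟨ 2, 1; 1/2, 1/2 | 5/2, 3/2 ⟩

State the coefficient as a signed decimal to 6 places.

triangle: 0!*4!*1!/6! = 24/720
(j±m)!: 3!*1!*1!*0!*4!*1! = 144
prefactor² = (2J+1)*Δ*N² = 144/5
  k=0: +1/(0!*0!*1!*1!*3!*0!) = 1/6
Σ = 1/6  ⇒  CG² = 144/5*1/6² = 4/5
CG = +√(4/5) = +0.894427

+0.894427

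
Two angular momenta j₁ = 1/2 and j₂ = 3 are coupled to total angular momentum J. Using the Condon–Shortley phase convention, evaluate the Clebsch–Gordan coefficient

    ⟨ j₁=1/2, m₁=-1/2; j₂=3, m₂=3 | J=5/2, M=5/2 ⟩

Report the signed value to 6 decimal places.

−√(6/7) ≈ -0.925820

j₁+j₂−J=1  J+j₁−j₂=0  J−j₁+j₂=5  j₁+j₂+J+1=7
(j₁±m₁, j₂±m₂, J±M) = (0,1,6,0,5,0)
P² = 86400/7
sum k=1..1:
  [1] −1/120 = -1/120
S = -1/120
C² = P²·S² = 6/7 ; C = -0.925820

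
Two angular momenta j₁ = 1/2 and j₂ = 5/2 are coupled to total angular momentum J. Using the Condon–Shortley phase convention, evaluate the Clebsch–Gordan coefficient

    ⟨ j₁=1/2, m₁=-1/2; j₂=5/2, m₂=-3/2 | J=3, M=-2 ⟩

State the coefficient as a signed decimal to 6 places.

+√(5/6) ≈ +0.912871

√[7·0!1!5!/7! · 0!1!1!4!1!5!] = √(480)
  +(−1)^0/∏(0,0,1,1,0,4)! = 1/24  (running 1/24)
⟨..|..⟩ = √(480)·(1/24) = +0.912871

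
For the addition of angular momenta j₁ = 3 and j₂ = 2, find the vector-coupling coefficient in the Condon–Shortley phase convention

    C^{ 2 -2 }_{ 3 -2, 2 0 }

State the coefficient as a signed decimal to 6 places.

j₁+j₂−J=3  J+j₁−j₂=3  J−j₁+j₂=1  j₁+j₂+J+1=8
(j₁±m₁, j₂±m₂, J±M) = (1,5,2,2,0,4)
P² = 360/7
sum k=2..2:
  [2] +1/12 = 1/12
S = 1/12
C² = P²·S² = 5/14 ; C = +0.597614

+√(5/14) = +0.597614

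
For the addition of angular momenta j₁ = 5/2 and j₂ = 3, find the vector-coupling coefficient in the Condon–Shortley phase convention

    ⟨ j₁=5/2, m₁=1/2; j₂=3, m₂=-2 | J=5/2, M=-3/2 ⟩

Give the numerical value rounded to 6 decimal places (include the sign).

√[6·3!2!3!/9! · 3!2!1!5!1!4!] = √(288/7)
  +(−1)^0/∏(0,3,2,1,0,2)! = 1/24  (running 1/24)
  +(−1)^1/∏(1,2,1,0,1,3)! = -1/12  (running -1/24)
⟨..|..⟩ = √(288/7)·(-1/24) = -0.267261

-0.267261  (= −√(1/14))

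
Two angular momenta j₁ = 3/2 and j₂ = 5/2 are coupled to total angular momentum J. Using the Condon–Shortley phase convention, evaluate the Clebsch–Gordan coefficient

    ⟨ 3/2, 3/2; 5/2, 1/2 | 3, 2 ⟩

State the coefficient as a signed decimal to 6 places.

triangle: 1!×2!×4!/8! = 48/40320
(j±m)!: 3!×0!×3!×2!×5!×1! = 8640
prefactor² = (2J+1)×Δ×N² = 72
  k=0: +1/(0!×1!×0!×3!×2!×1!) = 1/12
Σ = 1/12  ⇒  CG² = 72×1/12² = 1/2
CG = +√(1/2) = +0.707107

+√(1/2) ≈ +0.707107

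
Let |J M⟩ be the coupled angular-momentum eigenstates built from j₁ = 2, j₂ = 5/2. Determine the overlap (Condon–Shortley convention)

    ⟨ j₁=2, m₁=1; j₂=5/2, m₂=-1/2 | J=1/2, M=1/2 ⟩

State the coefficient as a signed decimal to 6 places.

√[2·4!0!1!/6! · 3!1!2!3!1!0!] = √(24/5)
  +(−1)^1/∏(1,3,0,1,0,0)! = -1/6  (running -1/6)
⟨..|..⟩ = √(24/5)·(-1/6) = -0.365148

-0.365148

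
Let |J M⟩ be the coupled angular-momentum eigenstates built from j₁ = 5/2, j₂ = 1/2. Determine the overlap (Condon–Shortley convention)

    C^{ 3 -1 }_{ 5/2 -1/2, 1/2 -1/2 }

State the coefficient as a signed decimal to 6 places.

j₁+j₂−J=0  J+j₁−j₂=5  J−j₁+j₂=1  j₁+j₂+J+1=7
(j₁±m₁, j₂±m₂, J±M) = (2,3,0,1,2,4)
P² = 96
sum k=0..0:
  [0] +1/12 = 1/12
S = 1/12
C² = P²·S² = 2/3 ; C = +0.816497

+0.816497  (= +√(2/3))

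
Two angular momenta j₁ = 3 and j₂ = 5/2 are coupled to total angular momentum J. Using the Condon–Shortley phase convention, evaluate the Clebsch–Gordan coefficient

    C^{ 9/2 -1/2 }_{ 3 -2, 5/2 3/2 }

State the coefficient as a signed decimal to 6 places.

-0.510355  (= −√(361/1386))

√[10·1!5!4!/11! · 1!5!4!1!4!5!] = √(460800/77)
  +(−1)^0/∏(0,1,5,4,0,0)! = 1/2880  (running 1/2880)
  +(−1)^1/∏(1,0,4,3,1,1)! = -1/144  (running -19/2880)
⟨..|..⟩ = √(460800/77)·(-19/2880) = -0.510355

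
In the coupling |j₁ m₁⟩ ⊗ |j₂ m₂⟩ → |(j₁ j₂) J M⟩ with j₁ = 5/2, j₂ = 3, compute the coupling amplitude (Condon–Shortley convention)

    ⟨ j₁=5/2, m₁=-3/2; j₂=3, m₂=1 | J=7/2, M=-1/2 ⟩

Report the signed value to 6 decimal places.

triangle: 2!·3!·4!/10! = 288/3628800
(j±m)!: 1!·4!·4!·2!·3!·4! = 165888
prefactor² = (2J+1)·Δ·N² = 18432/175
  k=1: −1/(1!·1!·3!·3!·0!·1!) = -1/36
  k=2: +1/(2!·0!·2!·2!·1!·2!) = 1/16
Σ = 5/144  ⇒  CG² = 18432/175·5/144² = 8/63
CG = +√(8/63) = +0.356348

+0.356348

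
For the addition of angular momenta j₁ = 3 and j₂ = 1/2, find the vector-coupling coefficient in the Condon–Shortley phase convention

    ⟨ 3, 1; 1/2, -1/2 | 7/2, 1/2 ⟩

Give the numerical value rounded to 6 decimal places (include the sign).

triangle: 0!·6!·1!/8! = 720/40320
(j±m)!: 4!·2!·0!·1!·4!·3! = 6912
prefactor² = (2J+1)·Δ·N² = 6912/7
  k=0: +1/(0!·0!·2!·0!·4!·1!) = 1/48
Σ = 1/48  ⇒  CG² = 6912/7·1/48² = 3/7
CG = +√(3/7) = +0.654654

+√(3/7) ≈ +0.654654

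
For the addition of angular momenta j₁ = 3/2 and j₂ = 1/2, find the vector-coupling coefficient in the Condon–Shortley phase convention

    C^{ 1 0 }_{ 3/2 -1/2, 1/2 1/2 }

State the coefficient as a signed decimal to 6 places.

-0.707107  (= −√(1/2))

j₁+j₂−J=1  J+j₁−j₂=2  J−j₁+j₂=0  j₁+j₂+J+1=4
(j₁±m₁, j₂±m₂, J±M) = (1,2,1,0,1,1)
P² = 1/2
sum k=1..1:
  [1] −1/1 = -1
S = -1
C² = P²·S² = 1/2 ; C = -0.707107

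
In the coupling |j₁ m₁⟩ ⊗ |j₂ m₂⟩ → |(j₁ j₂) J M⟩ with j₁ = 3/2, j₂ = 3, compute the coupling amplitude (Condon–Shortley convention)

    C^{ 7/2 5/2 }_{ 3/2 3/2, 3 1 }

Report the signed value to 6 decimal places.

+√(10/21) = +0.690066

√[8·1!2!5!/9! · 3!0!4!2!6!1!] = √(7680/7)
  +(−1)^0/∏(0,1,0,4,2,1)! = 1/48  (running 1/48)
⟨..|..⟩ = √(7680/7)·(1/48) = +0.690066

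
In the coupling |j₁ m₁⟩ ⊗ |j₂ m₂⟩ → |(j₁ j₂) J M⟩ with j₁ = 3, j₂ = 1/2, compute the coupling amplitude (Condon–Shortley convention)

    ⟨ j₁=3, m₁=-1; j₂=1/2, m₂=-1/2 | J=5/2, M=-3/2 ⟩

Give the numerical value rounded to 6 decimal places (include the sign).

triangle: 1!*5!*0!/7! = 120/5040
(j±m)!: 2!*4!*0!*1!*1!*4! = 1152
prefactor² = (2J+1)*Δ*N² = 1152/7
  k=0: +1/(0!*1!*4!*0!*1!*0!) = 1/24
Σ = 1/24  ⇒  CG² = 1152/7*1/24² = 2/7
CG = +√(2/7) = +0.534522

+0.534522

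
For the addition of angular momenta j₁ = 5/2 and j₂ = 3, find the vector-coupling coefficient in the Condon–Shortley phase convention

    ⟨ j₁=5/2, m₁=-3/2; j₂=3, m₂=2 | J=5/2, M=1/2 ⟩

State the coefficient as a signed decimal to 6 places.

-0.267261

j₁+j₂−J=3  J+j₁−j₂=2  J−j₁+j₂=3  j₁+j₂+J+1=9
(j₁±m₁, j₂±m₂, J±M) = (1,4,5,1,3,2)
P² = 288/7
sum k=2..3:
  [2] +1/24 = 1/24
  [3] −1/12 = -1/12
S = -1/24
C² = P²·S² = 1/14 ; C = -0.267261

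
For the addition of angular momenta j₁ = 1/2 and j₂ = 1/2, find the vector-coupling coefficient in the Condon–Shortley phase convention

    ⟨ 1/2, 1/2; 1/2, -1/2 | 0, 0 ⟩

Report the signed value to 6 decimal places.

+0.707107

j₁+j₂−J=1  J+j₁−j₂=0  J−j₁+j₂=0  j₁+j₂+J+1=2
(j₁±m₁, j₂±m₂, J±M) = (1,0,0,1,0,0)
P² = 1/2
sum k=0..0:
  [0] +1/1 = 1
S = 1
C² = P²·S² = 1/2 ; C = +0.707107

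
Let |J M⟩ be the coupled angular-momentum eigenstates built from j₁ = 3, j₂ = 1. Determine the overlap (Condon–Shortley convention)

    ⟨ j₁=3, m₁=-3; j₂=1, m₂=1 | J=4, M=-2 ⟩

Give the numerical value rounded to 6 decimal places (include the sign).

+√(1/28) ≈ +0.188982

√[9·0!6!2!/9! · 0!6!2!0!2!6!] = √(518400/7)
  +(−1)^0/∏(0,0,6,2,0,0)! = 1/1440  (running 1/1440)
⟨..|..⟩ = √(518400/7)·(1/1440) = +0.188982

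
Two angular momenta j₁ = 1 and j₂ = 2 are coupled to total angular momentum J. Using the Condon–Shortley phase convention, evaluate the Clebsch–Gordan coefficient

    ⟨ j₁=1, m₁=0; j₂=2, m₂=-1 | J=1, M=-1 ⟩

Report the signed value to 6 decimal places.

triangle: 2!×0!×2!/5! = 4/120
(j±m)!: 1!×1!×1!×3!×0!×2! = 12
prefactor² = (2J+1)×Δ×N² = 6/5
  k=1: −1/(1!×1!×0!×0!×0!×2!) = -1/2
Σ = -1/2  ⇒  CG² = 6/5×(-1/2)² = 3/10
CG = −√(3/10) = -0.547723

−√(3/10) ≈ -0.547723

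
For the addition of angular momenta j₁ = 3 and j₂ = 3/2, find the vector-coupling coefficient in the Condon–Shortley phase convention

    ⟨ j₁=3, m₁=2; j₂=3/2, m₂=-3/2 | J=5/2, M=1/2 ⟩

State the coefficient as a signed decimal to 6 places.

triangle: 2!×4!×1!/8! = 48/40320
(j±m)!: 5!×1!×0!×3!×3!×2! = 8640
prefactor² = (2J+1)×Δ×N² = 432/7
  k=0: +1/(0!×2!×1!×0!×3!×1!) = 1/12
Σ = 1/12  ⇒  CG² = 432/7×1/12² = 3/7
CG = +√(3/7) = +0.654654

+0.654654  (= +√(3/7))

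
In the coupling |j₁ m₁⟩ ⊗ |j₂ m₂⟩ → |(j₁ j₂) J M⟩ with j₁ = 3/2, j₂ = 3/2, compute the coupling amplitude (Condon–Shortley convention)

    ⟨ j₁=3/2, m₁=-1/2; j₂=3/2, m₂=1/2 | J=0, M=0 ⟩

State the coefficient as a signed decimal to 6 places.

triangle: 3!*0!*0!/4! = 6/24
(j±m)!: 1!*2!*2!*1!*0!*0! = 4
prefactor² = (2J+1)*Δ*N² = 1
  k=2: +1/(2!*1!*0!*0!*0!*0!) = 1/2
Σ = 1/2  ⇒  CG² = 1*1/2² = 1/4
CG = +√(1/4) = +0.500000

+√(1/4) = +0.500000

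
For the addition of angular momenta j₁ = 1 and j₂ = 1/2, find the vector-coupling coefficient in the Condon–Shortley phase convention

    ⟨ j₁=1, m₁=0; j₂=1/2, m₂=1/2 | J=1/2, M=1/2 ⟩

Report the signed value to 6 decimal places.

−√(1/3) = -0.577350

triangle: 1!·1!·0!/3! = 1/6
(j±m)!: 1!·1!·1!·0!·1!·0! = 1
prefactor² = (2J+1)·Δ·N² = 1/3
  k=1: −1/(1!·0!·0!·0!·1!·0!) = -1
Σ = -1  ⇒  CG² = 1/3·(-1)² = 1/3
CG = −√(1/3) = -0.577350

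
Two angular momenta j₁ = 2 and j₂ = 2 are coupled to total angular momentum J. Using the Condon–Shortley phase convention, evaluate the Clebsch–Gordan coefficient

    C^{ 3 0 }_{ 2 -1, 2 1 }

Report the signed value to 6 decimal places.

-0.632456

√[7·1!3!3!/8! · 1!3!3!1!3!3!] = √(81/10)
  +(−1)^0/∏(0,1,3,3,0,0)! = 1/36  (running 1/36)
  +(−1)^1/∏(1,0,2,2,1,1)! = -1/4  (running -2/9)
⟨..|..⟩ = √(81/10)·(-2/9) = -0.632456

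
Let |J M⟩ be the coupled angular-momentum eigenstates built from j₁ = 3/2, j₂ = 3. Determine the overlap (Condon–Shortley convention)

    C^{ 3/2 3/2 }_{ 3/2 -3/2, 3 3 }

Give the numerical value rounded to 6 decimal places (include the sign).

-0.755929

triangle: 3!*0!*3!/7! = 36/5040
(j±m)!: 0!*3!*6!*0!*3!*0! = 25920
prefactor² = (2J+1)*Δ*N² = 5184/7
  k=3: −1/(3!*0!*0!*3!*0!*0!) = -1/36
Σ = -1/36  ⇒  CG² = 5184/7*(-1/36)² = 4/7
CG = −√(4/7) = -0.755929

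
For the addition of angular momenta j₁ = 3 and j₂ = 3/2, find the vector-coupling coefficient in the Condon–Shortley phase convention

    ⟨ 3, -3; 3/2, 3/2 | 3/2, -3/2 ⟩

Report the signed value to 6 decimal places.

-0.755929  (= −√(4/7))

triangle: 3!*3!*0!/7! = 36/5040
(j±m)!: 0!*6!*3!*0!*0!*3! = 25920
prefactor² = (2J+1)*Δ*N² = 5184/7
  k=3: −1/(3!*0!*3!*0!*0!*0!) = -1/36
Σ = -1/36  ⇒  CG² = 5184/7*(-1/36)² = 4/7
CG = −√(4/7) = -0.755929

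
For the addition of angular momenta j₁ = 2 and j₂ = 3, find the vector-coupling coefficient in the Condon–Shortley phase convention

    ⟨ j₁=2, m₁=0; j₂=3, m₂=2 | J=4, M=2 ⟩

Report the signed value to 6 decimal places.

triangle: 1!·3!·5!/10! = 720/3628800
(j±m)!: 2!·2!·5!·1!·6!·2! = 691200
prefactor² = (2J+1)·Δ·N² = 8640/7
  k=0: +1/(0!·1!·2!·5!·1!·0!) = 1/240
  k=1: −1/(1!·0!·1!·4!·2!·1!) = -1/48
Σ = -1/60  ⇒  CG² = 8640/7·(-1/60)² = 12/35
CG = −√(12/35) = -0.585540

-0.585540  (= −√(12/35))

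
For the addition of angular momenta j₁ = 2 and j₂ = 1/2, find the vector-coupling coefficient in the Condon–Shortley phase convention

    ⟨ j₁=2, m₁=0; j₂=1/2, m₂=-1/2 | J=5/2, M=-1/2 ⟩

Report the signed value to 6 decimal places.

√[6·0!4!1!/6! · 2!2!0!1!2!3!] = √(48/5)
  +(−1)^0/∏(0,0,2,0,2,1)! = 1/4  (running 1/4)
⟨..|..⟩ = √(48/5)·(1/4) = +0.774597

+0.774597  (= +√(3/5))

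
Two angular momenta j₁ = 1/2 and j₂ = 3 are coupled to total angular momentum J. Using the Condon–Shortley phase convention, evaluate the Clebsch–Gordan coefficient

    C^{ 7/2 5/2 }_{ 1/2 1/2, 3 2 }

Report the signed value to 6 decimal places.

+√(6/7) = +0.925820

j₁+j₂−J=0  J+j₁−j₂=1  J−j₁+j₂=6  j₁+j₂+J+1=8
(j₁±m₁, j₂±m₂, J±M) = (1,0,5,1,6,1)
P² = 86400/7
sum k=0..0:
  [0] +1/120 = 1/120
S = 1/120
C² = P²·S² = 6/7 ; C = +0.925820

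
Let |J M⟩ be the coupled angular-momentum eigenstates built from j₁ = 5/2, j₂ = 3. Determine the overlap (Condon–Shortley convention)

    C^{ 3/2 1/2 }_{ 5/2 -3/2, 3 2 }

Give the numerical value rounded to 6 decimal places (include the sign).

j₁+j₂−J=4  J+j₁−j₂=1  J−j₁+j₂=2  j₁+j₂+J+1=8
(j₁±m₁, j₂±m₂, J±M) = (1,4,5,1,2,1)
P² = 192/7
sum k=3..4:
  [3] −1/12 = -1/12
  [4] +1/24 = 1/24
S = -1/24
C² = P²·S² = 1/21 ; C = -0.218218

−√(1/21) ≈ -0.218218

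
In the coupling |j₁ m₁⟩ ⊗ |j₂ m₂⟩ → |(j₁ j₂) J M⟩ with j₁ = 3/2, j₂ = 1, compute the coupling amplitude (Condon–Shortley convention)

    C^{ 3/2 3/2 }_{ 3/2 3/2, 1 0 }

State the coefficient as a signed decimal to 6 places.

triangle: 1!×2!×1!/5! = 2/120
(j±m)!: 3!×0!×1!×1!×3!×0! = 36
prefactor² = (2J+1)×Δ×N² = 12/5
  k=0: +1/(0!×1!×0!×1!×2!×0!) = 1/2
Σ = 1/2  ⇒  CG² = 12/5×1/2² = 3/5
CG = +√(3/5) = +0.774597

+0.774597  (= +√(3/5))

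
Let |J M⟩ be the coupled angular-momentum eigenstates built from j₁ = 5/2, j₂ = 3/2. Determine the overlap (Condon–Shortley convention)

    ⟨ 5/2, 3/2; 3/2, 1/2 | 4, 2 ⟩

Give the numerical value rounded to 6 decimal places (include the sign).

+√(15/28) ≈ +0.731925

j₁+j₂−J=0  J+j₁−j₂=5  J−j₁+j₂=3  j₁+j₂+J+1=9
(j₁±m₁, j₂±m₂, J±M) = (4,1,2,1,6,2)
P² = 8640/7
sum k=0..0:
  [0] +1/48 = 1/48
S = 1/48
C² = P²·S² = 15/28 ; C = +0.731925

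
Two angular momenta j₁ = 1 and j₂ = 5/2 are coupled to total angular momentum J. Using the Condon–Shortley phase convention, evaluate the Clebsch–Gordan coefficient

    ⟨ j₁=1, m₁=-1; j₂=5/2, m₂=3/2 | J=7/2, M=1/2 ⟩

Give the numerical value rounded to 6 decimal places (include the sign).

+√(1/7) = +0.377964

triangle: 0!×2!×5!/8! = 240/40320
(j±m)!: 0!×2!×4!×1!×4!×3! = 6912
prefactor² = (2J+1)×Δ×N² = 2304/7
  k=0: +1/(0!×0!×2!×4!×0!×1!) = 1/48
Σ = 1/48  ⇒  CG² = 2304/7×1/48² = 1/7
CG = +√(1/7) = +0.377964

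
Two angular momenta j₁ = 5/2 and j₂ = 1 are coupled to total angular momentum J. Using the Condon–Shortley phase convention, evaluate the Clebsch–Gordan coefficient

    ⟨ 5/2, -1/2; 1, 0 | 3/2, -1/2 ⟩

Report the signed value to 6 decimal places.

√[4·2!3!0!/6! · 2!3!1!1!1!2!] = √(8/5)
  +(−1)^1/∏(1,1,2,0,1,0)! = -1/2  (running -1/2)
⟨..|..⟩ = √(8/5)·(-1/2) = -0.632456

−√(2/5) ≈ -0.632456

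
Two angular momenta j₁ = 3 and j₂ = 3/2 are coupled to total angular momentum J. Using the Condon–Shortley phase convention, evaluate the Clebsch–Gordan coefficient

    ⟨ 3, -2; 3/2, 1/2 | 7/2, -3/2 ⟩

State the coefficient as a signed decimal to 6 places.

-0.654654

√[8·1!5!2!/9! · 1!5!2!1!2!5!] = √(6400/21)
  +(−1)^0/∏(0,1,5,2,0,0)! = 1/240  (running 1/240)
  +(−1)^1/∏(1,0,4,1,1,1)! = -1/24  (running -3/80)
⟨..|..⟩ = √(6400/21)·(-3/80) = -0.654654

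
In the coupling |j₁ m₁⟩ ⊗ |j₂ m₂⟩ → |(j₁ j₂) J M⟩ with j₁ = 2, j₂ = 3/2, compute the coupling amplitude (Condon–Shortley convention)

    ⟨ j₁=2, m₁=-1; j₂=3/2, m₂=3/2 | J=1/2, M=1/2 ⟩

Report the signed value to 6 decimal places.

j₁+j₂−J=3  J+j₁−j₂=1  J−j₁+j₂=0  j₁+j₂+J+1=5
(j₁±m₁, j₂±m₂, J±M) = (1,3,3,0,1,0)
P² = 18/5
sum k=3..3:
  [3] −1/6 = -1/6
S = -1/6
C² = P²·S² = 1/10 ; C = -0.316228

−√(1/10) = -0.316228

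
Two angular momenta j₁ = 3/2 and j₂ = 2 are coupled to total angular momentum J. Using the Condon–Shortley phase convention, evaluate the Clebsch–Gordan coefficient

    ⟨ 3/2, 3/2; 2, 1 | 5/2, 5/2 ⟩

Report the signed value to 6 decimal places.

triangle: 1!·2!·3!/7! = 12/5040
(j±m)!: 3!·0!·3!·1!·5!·0! = 4320
prefactor² = (2J+1)·Δ·N² = 432/7
  k=0: +1/(0!·1!·0!·3!·2!·0!) = 1/12
Σ = 1/12  ⇒  CG² = 432/7·1/12² = 3/7
CG = +√(3/7) = +0.654654

+√(3/7) ≈ +0.654654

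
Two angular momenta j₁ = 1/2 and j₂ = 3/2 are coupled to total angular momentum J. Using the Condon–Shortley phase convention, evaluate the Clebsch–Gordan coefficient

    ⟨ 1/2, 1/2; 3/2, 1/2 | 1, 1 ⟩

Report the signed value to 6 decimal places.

√[3·1!0!2!/4! · 1!0!2!1!2!0!] = √(1)
  +(−1)^0/∏(0,1,0,2,0,0)! = 1/2  (running 1/2)
⟨..|..⟩ = √(1)·(1/2) = +0.500000

+0.500000  (= +√(1/4))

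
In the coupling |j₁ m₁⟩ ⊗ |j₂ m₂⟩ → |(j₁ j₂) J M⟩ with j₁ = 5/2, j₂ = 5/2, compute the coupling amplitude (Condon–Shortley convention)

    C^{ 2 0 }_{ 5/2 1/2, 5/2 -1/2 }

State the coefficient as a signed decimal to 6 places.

j₁+j₂−J=3  J+j₁−j₂=2  J−j₁+j₂=2  j₁+j₂+J+1=8
(j₁±m₁, j₂±m₂, J±M) = (3,2,2,3,2,2)
P² = 12/7
sum k=0..2:
  [0] +1/24 = 1/24
  [1] −1/2 = -1/2
  [2] +1/8 = 1/8
S = -1/3
C² = P²·S² = 4/21 ; C = -0.436436

-0.436436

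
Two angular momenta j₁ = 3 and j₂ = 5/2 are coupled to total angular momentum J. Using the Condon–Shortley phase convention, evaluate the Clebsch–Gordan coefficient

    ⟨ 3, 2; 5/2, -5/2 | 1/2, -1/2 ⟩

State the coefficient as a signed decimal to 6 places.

√[2·5!1!0!/7! · 5!1!0!5!0!1!] = √(4800/7)
  +(−1)^0/∏(0,5,1,0,0,0)! = 1/120  (running 1/120)
⟨..|..⟩ = √(4800/7)·(1/120) = +0.218218

+√(1/21) = +0.218218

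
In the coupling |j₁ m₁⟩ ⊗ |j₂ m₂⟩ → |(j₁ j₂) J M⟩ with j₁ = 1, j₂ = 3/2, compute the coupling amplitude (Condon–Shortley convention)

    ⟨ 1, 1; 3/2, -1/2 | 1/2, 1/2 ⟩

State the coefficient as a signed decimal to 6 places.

triangle: 2!·0!·1!/4! = 2/24
(j±m)!: 2!·0!·1!·2!·1!·0! = 4
prefactor² = (2J+1)·Δ·N² = 2/3
  k=0: +1/(0!·2!·0!·1!·0!·0!) = 1/2
Σ = 1/2  ⇒  CG² = 2/3·1/2² = 1/6
CG = +√(1/6) = +0.408248

+√(1/6) = +0.408248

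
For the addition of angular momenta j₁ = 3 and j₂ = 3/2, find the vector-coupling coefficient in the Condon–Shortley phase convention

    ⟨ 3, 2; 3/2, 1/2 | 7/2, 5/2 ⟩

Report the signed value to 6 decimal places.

√[8·1!5!2!/9! · 5!1!2!1!6!1!] = √(6400/7)
  +(−1)^0/∏(0,1,1,2,4,0)! = 1/48  (running 1/48)
  +(−1)^1/∏(1,0,0,1,5,1)! = -1/120  (running 1/80)
⟨..|..⟩ = √(6400/7)·(1/80) = +0.377964

+√(1/7) ≈ +0.377964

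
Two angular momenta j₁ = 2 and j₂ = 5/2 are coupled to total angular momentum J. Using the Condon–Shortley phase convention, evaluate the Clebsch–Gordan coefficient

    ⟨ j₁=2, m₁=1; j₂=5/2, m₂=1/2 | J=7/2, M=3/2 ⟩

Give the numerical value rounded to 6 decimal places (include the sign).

j₁+j₂−J=1  J+j₁−j₂=3  J−j₁+j₂=4  j₁+j₂+J+1=9
(j₁±m₁, j₂±m₂, J±M) = (3,1,3,2,5,2)
P² = 384/7
sum k=0..1:
  [0] +1/12 = 1/12
  [1] −1/24 = -1/24
S = 1/24
C² = P²·S² = 2/21 ; C = +0.308607

+0.308607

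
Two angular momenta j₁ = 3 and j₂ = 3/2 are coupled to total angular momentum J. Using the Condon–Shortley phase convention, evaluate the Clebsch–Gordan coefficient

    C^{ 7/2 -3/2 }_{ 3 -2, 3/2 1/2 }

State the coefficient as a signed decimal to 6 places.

√[8·1!5!2!/9! · 1!5!2!1!2!5!] = √(6400/21)
  +(−1)^0/∏(0,1,5,2,0,0)! = 1/240  (running 1/240)
  +(−1)^1/∏(1,0,4,1,1,1)! = -1/24  (running -3/80)
⟨..|..⟩ = √(6400/21)·(-3/80) = -0.654654

−√(3/7) ≈ -0.654654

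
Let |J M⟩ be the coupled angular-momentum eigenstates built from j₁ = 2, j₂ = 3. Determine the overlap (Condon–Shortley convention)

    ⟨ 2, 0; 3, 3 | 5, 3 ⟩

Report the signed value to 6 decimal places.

+0.365148  (= +√(2/15))

triangle: 0!*4!*6!/11! = 17280/39916800
(j±m)!: 2!*2!*6!*0!*8!*2! = 232243200
prefactor² = (2J+1)*Δ*N² = 1105920
  k=0: +1/(0!*0!*2!*6!*2!*0!) = 1/2880
Σ = 1/2880  ⇒  CG² = 1105920*1/2880² = 2/15
CG = +√(2/15) = +0.365148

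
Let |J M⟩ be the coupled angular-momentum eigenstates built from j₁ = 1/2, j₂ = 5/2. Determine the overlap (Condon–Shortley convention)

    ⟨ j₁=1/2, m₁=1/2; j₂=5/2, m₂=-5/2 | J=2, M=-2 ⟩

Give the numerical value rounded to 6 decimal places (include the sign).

+0.912871

j₁+j₂−J=1  J+j₁−j₂=0  J−j₁+j₂=4  j₁+j₂+J+1=6
(j₁±m₁, j₂±m₂, J±M) = (1,0,0,5,0,4)
P² = 480
sum k=0..0:
  [0] +1/24 = 1/24
S = 1/24
C² = P²·S² = 5/6 ; C = +0.912871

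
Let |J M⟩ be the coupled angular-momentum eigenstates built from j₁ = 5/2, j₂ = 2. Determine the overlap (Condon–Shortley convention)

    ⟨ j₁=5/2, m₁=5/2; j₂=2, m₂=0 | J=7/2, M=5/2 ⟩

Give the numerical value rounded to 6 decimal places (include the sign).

√[8·1!4!3!/9! · 5!0!2!2!6!1!] = √(7680/7)
  +(−1)^0/∏(0,1,0,2,4,1)! = 1/48  (running 1/48)
⟨..|..⟩ = √(7680/7)·(1/48) = +0.690066

+√(10/21) = +0.690066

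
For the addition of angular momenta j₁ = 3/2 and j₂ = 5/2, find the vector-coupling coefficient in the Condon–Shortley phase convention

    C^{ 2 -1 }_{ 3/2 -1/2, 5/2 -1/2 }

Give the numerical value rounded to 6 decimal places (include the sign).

triangle: 2!*1!*3!/7! = 12/5040
(j±m)!: 1!*2!*2!*3!*1!*3! = 144
prefactor² = (2J+1)*Δ*N² = 12/7
  k=1: −1/(1!*1!*1!*1!*0!*2!) = -1/2
  k=2: +1/(2!*0!*0!*0!*1!*3!) = 1/12
Σ = -5/12  ⇒  CG² = 12/7*(-5/12)² = 25/84
CG = −√(25/84) = -0.545545

−√(25/84) = -0.545545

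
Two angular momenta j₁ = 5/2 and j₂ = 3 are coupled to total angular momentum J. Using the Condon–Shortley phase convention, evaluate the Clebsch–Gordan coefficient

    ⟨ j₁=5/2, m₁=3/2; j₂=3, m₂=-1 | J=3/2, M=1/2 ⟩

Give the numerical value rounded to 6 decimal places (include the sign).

-0.483046

√[4·4!1!2!/8! · 4!1!2!4!2!1!] = √(384/35)
  +(−1)^0/∏(0,4,1,2,0,0)! = 1/48  (running 1/48)
  +(−1)^1/∏(1,3,0,1,1,1)! = -1/6  (running -7/48)
⟨..|..⟩ = √(384/35)·(-7/48) = -0.483046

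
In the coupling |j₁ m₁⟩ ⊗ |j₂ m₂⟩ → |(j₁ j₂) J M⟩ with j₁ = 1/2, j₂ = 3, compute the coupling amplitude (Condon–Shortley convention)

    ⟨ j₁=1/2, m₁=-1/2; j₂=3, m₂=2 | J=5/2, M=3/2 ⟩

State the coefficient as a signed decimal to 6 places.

−√(5/7) ≈ -0.845154

√[6·1!0!5!/7! · 0!1!5!1!4!1!] = √(2880/7)
  +(−1)^1/∏(1,0,0,4,0,1)! = -1/24  (running -1/24)
⟨..|..⟩ = √(2880/7)·(-1/24) = -0.845154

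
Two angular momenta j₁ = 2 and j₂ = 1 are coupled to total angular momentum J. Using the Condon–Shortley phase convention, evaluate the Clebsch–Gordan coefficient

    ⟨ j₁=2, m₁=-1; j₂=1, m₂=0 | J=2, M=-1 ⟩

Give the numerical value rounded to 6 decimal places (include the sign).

√[5·1!3!1!/6! · 1!3!1!1!1!3!] = √(3/2)
  +(−1)^0/∏(0,1,3,1,0,0)! = 1/6  (running 1/6)
  +(−1)^1/∏(1,0,2,0,1,1)! = -1/2  (running -1/3)
⟨..|..⟩ = √(3/2)·(-1/3) = -0.408248

−√(1/6) = -0.408248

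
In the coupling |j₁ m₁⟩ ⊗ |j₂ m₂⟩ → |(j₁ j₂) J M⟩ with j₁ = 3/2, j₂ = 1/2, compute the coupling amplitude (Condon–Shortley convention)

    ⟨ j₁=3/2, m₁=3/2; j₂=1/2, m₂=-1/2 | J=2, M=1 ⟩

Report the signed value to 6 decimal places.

+0.500000

triangle: 0!·3!·1!/5! = 6/120
(j±m)!: 3!·0!·0!·1!·3!·1! = 36
prefactor² = (2J+1)·Δ·N² = 9
  k=0: +1/(0!·0!·0!·0!·3!·1!) = 1/6
Σ = 1/6  ⇒  CG² = 9·1/6² = 1/4
CG = +√(1/4) = +0.500000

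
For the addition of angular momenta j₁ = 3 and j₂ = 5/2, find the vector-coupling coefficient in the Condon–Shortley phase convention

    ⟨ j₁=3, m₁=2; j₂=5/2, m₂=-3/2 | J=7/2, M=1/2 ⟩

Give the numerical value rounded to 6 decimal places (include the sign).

j₁+j₂−J=2  J+j₁−j₂=4  J−j₁+j₂=3  j₁+j₂+J+1=10
(j₁±m₁, j₂±m₂, J±M) = (5,1,1,4,4,3)
P² = 9216/35
sum k=0..1:
  [0] +1/24 = 1/24
  [1] −1/144 = -1/144
S = 5/144
C² = P²·S² = 20/63 ; C = +0.563436

+0.563436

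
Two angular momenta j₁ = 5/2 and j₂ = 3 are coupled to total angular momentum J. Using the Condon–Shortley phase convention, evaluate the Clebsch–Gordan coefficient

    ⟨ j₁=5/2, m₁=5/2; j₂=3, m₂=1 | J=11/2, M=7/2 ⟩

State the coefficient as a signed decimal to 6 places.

√[12·0!5!6!/12! · 5!0!4!2!9!2!] = √(99532800/11)
  +(−1)^0/∏(0,0,0,4,5,2)! = 1/5760  (running 1/5760)
⟨..|..⟩ = √(99532800/11)·(1/5760) = +0.522233

+√(3/11) ≈ +0.522233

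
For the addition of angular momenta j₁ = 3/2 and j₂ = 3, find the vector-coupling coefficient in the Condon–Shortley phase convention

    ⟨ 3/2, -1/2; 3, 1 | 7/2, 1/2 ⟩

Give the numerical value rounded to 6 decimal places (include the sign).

j₁+j₂−J=1  J+j₁−j₂=2  J−j₁+j₂=5  j₁+j₂+J+1=9
(j₁±m₁, j₂±m₂, J±M) = (1,2,4,2,4,3)
P² = 512/7
sum k=0..1:
  [0] +1/48 = 1/48
  [1] −1/12 = -1/12
S = -1/16
C² = P²·S² = 2/7 ; C = -0.534522

-0.534522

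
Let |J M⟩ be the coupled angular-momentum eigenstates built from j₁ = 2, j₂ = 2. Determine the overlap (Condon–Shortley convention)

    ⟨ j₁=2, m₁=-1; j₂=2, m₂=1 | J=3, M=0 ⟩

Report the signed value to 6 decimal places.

−√(2/5) = -0.632456

√[7·1!3!3!/8! · 1!3!3!1!3!3!] = √(81/10)
  +(−1)^0/∏(0,1,3,3,0,0)! = 1/36  (running 1/36)
  +(−1)^1/∏(1,0,2,2,1,1)! = -1/4  (running -2/9)
⟨..|..⟩ = √(81/10)·(-2/9) = -0.632456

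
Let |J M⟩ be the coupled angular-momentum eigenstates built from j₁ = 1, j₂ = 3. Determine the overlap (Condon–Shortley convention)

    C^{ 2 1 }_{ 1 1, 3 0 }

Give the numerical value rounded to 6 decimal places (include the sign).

j₁+j₂−J=2  J+j₁−j₂=0  J−j₁+j₂=4  j₁+j₂+J+1=7
(j₁±m₁, j₂±m₂, J±M) = (2,0,3,3,3,1)
P² = 144/7
sum k=0..0:
  [0] +1/12 = 1/12
S = 1/12
C² = P²·S² = 1/7 ; C = +0.377964

+√(1/7) = +0.377964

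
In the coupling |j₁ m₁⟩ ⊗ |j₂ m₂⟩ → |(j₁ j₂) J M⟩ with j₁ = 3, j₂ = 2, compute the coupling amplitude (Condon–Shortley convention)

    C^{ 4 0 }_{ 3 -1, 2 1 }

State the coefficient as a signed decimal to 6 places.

triangle: 1!*5!*3!/10! = 720/3628800
(j±m)!: 2!*4!*3!*1!*4!*4! = 165888
prefactor² = (2J+1)*Δ*N² = 10368/35
  k=0: +1/(0!*1!*4!*3!*1!*0!) = 1/144
  k=1: −1/(1!*0!*3!*2!*2!*1!) = -1/24
Σ = -5/144  ⇒  CG² = 10368/35*(-5/144)² = 5/14
CG = −√(5/14) = -0.597614

−√(5/14) = -0.597614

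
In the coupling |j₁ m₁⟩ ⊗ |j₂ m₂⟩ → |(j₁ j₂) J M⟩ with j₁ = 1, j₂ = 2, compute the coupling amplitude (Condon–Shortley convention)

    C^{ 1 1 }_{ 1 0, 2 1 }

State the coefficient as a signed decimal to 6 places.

√[3·2!0!2!/5! · 1!1!3!1!2!0!] = √(6/5)
  +(−1)^1/∏(1,1,0,2,0,0)! = -1/2  (running -1/2)
⟨..|..⟩ = √(6/5)·(-1/2) = -0.547723

−√(3/10) ≈ -0.547723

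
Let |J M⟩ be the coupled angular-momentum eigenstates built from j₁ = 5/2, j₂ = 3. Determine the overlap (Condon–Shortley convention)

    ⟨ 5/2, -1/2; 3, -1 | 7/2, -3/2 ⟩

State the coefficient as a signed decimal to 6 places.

triangle: 2!*3!*4!/10! = 288/3628800
(j±m)!: 2!*3!*2!*4!*2!*5! = 138240
prefactor² = (2J+1)*Δ*N² = 3072/35
  k=0: +1/(0!*2!*3!*2!*0!*2!) = 1/48
  k=1: −1/(1!*1!*2!*1!*1!*3!) = -1/12
  k=2: +1/(2!*0!*1!*0!*2!*4!) = 1/96
Σ = -5/96  ⇒  CG² = 3072/35*(-5/96)² = 5/21
CG = −√(5/21) = -0.487950

-0.487950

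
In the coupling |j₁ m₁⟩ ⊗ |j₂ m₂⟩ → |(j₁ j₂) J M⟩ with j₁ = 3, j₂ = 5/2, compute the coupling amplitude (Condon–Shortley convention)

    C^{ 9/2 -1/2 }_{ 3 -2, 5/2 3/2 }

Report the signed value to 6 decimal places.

−√(361/1386) ≈ -0.510355

triangle: 1!×5!×4!/11! = 2880/39916800
(j±m)!: 1!×5!×4!×1!×4!×5! = 8294400
prefactor² = (2J+1)×Δ×N² = 460800/77
  k=0: +1/(0!×1!×5!×4!×0!×0!) = 1/2880
  k=1: −1/(1!×0!×4!×3!×1!×1!) = -1/144
Σ = -19/2880  ⇒  CG² = 460800/77×(-19/2880)² = 361/1386
CG = −√(361/1386) = -0.510355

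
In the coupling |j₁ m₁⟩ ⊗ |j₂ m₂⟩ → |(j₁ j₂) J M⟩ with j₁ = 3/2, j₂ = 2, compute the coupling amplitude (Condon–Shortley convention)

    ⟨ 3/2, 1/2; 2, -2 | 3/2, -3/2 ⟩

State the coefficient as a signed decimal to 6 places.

+√(2/5) ≈ +0.632456

j₁+j₂−J=2  J+j₁−j₂=1  J−j₁+j₂=2  j₁+j₂+J+1=6
(j₁±m₁, j₂±m₂, J±M) = (2,1,0,4,0,3)
P² = 32/5
sum k=0..0:
  [0] +1/4 = 1/4
S = 1/4
C² = P²·S² = 2/5 ; C = +0.632456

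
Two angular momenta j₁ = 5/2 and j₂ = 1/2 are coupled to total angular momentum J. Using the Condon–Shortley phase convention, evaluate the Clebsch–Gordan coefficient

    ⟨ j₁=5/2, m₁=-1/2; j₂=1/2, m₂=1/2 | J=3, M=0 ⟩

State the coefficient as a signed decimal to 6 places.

+√(1/2) ≈ +0.707107

j₁+j₂−J=0  J+j₁−j₂=5  J−j₁+j₂=1  j₁+j₂+J+1=7
(j₁±m₁, j₂±m₂, J±M) = (2,3,1,0,3,3)
P² = 72
sum k=0..0:
  [0] +1/12 = 1/12
S = 1/12
C² = P²·S² = 1/2 ; C = +0.707107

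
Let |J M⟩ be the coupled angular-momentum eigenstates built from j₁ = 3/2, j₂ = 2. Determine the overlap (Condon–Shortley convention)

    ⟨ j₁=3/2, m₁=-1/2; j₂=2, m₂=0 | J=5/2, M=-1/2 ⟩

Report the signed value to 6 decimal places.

√[6·1!2!3!/7! · 1!2!2!2!2!3!] = √(48/35)
  +(−1)^0/∏(0,1,2,2,0,1)! = 1/4  (running 1/4)
  +(−1)^1/∏(1,0,1,1,1,2)! = -1/2  (running -1/4)
⟨..|..⟩ = √(48/35)·(-1/4) = -0.292770

-0.292770  (= −√(3/35))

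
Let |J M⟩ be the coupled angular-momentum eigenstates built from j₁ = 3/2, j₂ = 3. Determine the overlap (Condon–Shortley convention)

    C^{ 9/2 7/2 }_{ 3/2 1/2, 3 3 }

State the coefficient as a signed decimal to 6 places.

+0.577350  (= +√(1/3))

√[10·0!3!6!/10! · 2!1!6!0!8!1!] = √(691200)
  +(−1)^0/∏(0,0,1,6,2,0)! = 1/1440  (running 1/1440)
⟨..|..⟩ = √(691200)·(1/1440) = +0.577350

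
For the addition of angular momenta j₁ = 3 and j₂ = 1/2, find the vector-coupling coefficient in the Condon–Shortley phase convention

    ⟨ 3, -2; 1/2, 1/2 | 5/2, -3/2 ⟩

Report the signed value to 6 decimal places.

−√(5/7) ≈ -0.845154

j₁+j₂−J=1  J+j₁−j₂=5  J−j₁+j₂=0  j₁+j₂+J+1=7
(j₁±m₁, j₂±m₂, J±M) = (1,5,1,0,1,4)
P² = 2880/7
sum k=1..1:
  [1] −1/24 = -1/24
S = -1/24
C² = P²·S² = 5/7 ; C = -0.845154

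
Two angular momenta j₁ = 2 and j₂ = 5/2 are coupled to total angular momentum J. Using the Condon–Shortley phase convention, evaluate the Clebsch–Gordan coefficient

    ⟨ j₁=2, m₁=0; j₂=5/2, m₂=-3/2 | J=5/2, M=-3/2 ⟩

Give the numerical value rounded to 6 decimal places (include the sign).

-0.119523

triangle: 2!×2!×3!/8! = 24/40320
(j±m)!: 2!×2!×1!×4!×1!×4! = 2304
prefactor² = (2J+1)×Δ×N² = 288/35
  k=0: +1/(0!×2!×2!×1!×0!×2!) = 1/8
  k=1: −1/(1!×1!×1!×0!×1!×3!) = -1/6
Σ = -1/24  ⇒  CG² = 288/35×(-1/24)² = 1/70
CG = −√(1/70) = -0.119523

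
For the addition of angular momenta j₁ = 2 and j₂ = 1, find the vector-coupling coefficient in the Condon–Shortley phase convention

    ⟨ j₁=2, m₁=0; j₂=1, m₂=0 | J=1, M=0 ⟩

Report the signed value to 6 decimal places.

j₁+j₂−J=2  J+j₁−j₂=2  J−j₁+j₂=0  j₁+j₂+J+1=5
(j₁±m₁, j₂±m₂, J±M) = (2,2,1,1,1,1)
P² = 2/5
sum k=1..1:
  [1] −1/1 = -1
S = -1
C² = P²·S² = 2/5 ; C = -0.632456

-0.632456  (= −√(2/5))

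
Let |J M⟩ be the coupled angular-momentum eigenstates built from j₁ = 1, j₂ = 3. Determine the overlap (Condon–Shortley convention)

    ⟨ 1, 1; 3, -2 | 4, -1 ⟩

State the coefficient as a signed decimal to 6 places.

+0.327327

triangle: 0!*2!*6!/9! = 1440/362880
(j±m)!: 2!*0!*1!*5!*3!*5! = 172800
prefactor² = (2J+1)*Δ*N² = 43200/7
  k=0: +1/(0!*0!*0!*1!*2!*5!) = 1/240
Σ = 1/240  ⇒  CG² = 43200/7*1/240² = 3/28
CG = +√(3/28) = +0.327327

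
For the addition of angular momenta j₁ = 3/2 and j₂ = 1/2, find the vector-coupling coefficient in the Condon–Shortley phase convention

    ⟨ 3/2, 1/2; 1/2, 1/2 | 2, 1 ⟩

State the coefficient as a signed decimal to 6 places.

+0.866025  (= +√(3/4))

triangle: 0!*3!*1!/5! = 6/120
(j±m)!: 2!*1!*1!*0!*3!*1! = 12
prefactor² = (2J+1)*Δ*N² = 3
  k=0: +1/(0!*0!*1!*1!*2!*0!) = 1/2
Σ = 1/2  ⇒  CG² = 3*1/2² = 3/4
CG = +√(3/4) = +0.866025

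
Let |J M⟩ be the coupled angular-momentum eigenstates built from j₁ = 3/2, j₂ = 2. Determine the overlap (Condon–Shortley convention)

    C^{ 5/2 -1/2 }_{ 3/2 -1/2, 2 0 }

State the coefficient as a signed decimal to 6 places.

√[6·1!2!3!/7! · 1!2!2!2!2!3!] = √(48/35)
  +(−1)^0/∏(0,1,2,2,0,1)! = 1/4  (running 1/4)
  +(−1)^1/∏(1,0,1,1,1,2)! = -1/2  (running -1/4)
⟨..|..⟩ = √(48/35)·(-1/4) = -0.292770

−√(3/35) = -0.292770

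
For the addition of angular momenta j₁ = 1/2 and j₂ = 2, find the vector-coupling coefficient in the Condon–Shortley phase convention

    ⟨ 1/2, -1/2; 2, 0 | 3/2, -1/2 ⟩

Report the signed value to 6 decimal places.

√[4·1!0!3!/5! · 0!1!2!2!1!2!] = √(8/5)
  +(−1)^1/∏(1,0,0,1,0,2)! = -1/2  (running -1/2)
⟨..|..⟩ = √(8/5)·(-1/2) = -0.632456

−√(2/5) = -0.632456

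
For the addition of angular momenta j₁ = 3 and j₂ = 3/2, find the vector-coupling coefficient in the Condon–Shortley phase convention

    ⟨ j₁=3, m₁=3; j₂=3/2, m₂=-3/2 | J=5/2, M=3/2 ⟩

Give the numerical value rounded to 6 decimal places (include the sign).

+√(9/28) = +0.566947

j₁+j₂−J=2  J+j₁−j₂=4  J−j₁+j₂=1  j₁+j₂+J+1=8
(j₁±m₁, j₂±m₂, J±M) = (6,0,0,3,4,1)
P² = 5184/7
sum k=0..0:
  [0] +1/48 = 1/48
S = 1/48
C² = P²·S² = 9/28 ; C = +0.566947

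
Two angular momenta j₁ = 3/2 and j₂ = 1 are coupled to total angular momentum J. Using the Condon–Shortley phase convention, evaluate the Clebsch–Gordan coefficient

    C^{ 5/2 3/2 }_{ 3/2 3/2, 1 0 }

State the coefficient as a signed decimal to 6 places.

+0.632456  (= +√(2/5))

√[6·0!3!2!/6! · 3!0!1!1!4!1!] = √(72/5)
  +(−1)^0/∏(0,0,0,1,3,1)! = 1/6  (running 1/6)
⟨..|..⟩ = √(72/5)·(1/6) = +0.632456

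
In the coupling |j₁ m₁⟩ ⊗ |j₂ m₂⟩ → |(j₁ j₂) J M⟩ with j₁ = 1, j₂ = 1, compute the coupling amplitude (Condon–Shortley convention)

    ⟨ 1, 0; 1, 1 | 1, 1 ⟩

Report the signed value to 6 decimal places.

−√(1/2) = -0.707107

triangle: 1!×1!×1!/4! = 1/24
(j±m)!: 1!×1!×2!×0!×2!×0! = 4
prefactor² = (2J+1)×Δ×N² = 1/2
  k=1: −1/(1!×0!×0!×1!×1!×0!) = -1
Σ = -1  ⇒  CG² = 1/2×(-1)² = 1/2
CG = −√(1/2) = -0.707107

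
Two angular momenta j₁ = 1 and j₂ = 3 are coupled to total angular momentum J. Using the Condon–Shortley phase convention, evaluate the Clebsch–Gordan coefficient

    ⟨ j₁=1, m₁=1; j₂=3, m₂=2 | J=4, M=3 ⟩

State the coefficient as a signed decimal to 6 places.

j₁+j₂−J=0  J+j₁−j₂=2  J−j₁+j₂=6  j₁+j₂+J+1=9
(j₁±m₁, j₂±m₂, J±M) = (2,0,5,1,7,1)
P² = 43200
sum k=0..0:
  [0] +1/240 = 1/240
S = 1/240
C² = P²·S² = 3/4 ; C = +0.866025

+√(3/4) = +0.866025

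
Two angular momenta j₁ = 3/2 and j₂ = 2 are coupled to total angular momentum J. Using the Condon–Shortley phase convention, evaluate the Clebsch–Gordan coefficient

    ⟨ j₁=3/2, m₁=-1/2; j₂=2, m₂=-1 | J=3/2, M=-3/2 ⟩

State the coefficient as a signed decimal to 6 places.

-0.632456  (= −√(2/5))

√[4·2!1!2!/6! · 1!2!1!3!0!3!] = √(8/5)
  +(−1)^1/∏(1,1,1,0,0,2)! = -1/2  (running -1/2)
⟨..|..⟩ = √(8/5)·(-1/2) = -0.632456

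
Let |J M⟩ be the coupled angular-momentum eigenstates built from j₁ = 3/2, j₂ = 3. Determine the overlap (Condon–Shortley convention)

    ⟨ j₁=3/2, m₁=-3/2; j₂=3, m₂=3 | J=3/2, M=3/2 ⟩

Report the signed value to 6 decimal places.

j₁+j₂−J=3  J+j₁−j₂=0  J−j₁+j₂=3  j₁+j₂+J+1=7
(j₁±m₁, j₂±m₂, J±M) = (0,3,6,0,3,0)
P² = 5184/7
sum k=3..3:
  [3] −1/36 = -1/36
S = -1/36
C² = P²·S² = 4/7 ; C = -0.755929

-0.755929  (= −√(4/7))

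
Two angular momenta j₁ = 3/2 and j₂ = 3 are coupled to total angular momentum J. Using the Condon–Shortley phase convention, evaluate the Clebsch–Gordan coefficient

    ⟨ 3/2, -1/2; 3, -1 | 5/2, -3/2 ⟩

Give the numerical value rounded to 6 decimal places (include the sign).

triangle: 2!·1!·4!/8! = 48/40320
(j±m)!: 1!·2!·2!·4!·1!·4! = 2304
prefactor² = (2J+1)·Δ·N² = 576/35
  k=1: −1/(1!·1!·1!·1!·0!·3!) = -1/6
  k=2: +1/(2!·0!·0!·0!·1!·4!) = 1/48
Σ = -7/48  ⇒  CG² = 576/35·(-7/48)² = 7/20
CG = −√(7/20) = -0.591608

−√(7/20) ≈ -0.591608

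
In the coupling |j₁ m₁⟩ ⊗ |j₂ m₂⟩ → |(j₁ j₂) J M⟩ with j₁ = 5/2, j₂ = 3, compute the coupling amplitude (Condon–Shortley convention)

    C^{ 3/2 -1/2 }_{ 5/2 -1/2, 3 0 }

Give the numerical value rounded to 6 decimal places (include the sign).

√[4·4!1!2!/8! · 2!3!3!3!1!2!] = √(144/35)
  +(−1)^2/∏(2,2,1,1,0,1)! = 1/4  (running 1/4)
  +(−1)^3/∏(3,1,0,0,1,2)! = -1/12  (running 1/6)
⟨..|..⟩ = √(144/35)·(1/6) = +0.338062

+0.338062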